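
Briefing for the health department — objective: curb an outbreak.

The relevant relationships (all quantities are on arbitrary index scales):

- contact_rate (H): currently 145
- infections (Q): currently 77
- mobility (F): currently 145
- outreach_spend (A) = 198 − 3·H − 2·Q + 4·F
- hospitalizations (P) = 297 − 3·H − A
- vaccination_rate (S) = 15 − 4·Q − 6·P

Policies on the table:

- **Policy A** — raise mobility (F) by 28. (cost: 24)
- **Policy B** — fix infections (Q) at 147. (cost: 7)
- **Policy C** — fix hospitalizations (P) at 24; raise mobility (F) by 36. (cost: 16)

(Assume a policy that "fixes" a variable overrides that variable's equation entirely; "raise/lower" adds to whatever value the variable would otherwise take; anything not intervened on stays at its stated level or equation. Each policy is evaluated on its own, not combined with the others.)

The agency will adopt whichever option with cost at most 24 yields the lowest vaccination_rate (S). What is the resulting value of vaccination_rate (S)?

-437

Policy A (F + 28):
  H = 145
  Q = 77
  F = 145 + 28 = 173
  A = 198 − 3·145 − 2·77 + 4·173 = 301
  P = 297 − 3·145 − 301 = -439
  S = 15 − 4·77 − 6·(-439) = 2341
Policy B (Q := 147):
  H = 145
  Q = 147
  F = 145
  A = 198 − 3·145 − 2·147 + 4·145 = 49
  P = 297 − 3·145 − 49 = -187
  S = 15 − 4·147 − 6·(-187) = 549
Policy C (P := 24, F + 36):
  H = 145
  Q = 77
  F = 145 + 36 = 181
  A = 198 − 3·145 − 2·77 + 4·181 = 333
  P = 24
  S = 15 − 4·77 − 6·24 = -437
Comparing — Policy A: S=2341, Policy B: S=549, Policy C: S=-437. Lowest is -437 (Policy C).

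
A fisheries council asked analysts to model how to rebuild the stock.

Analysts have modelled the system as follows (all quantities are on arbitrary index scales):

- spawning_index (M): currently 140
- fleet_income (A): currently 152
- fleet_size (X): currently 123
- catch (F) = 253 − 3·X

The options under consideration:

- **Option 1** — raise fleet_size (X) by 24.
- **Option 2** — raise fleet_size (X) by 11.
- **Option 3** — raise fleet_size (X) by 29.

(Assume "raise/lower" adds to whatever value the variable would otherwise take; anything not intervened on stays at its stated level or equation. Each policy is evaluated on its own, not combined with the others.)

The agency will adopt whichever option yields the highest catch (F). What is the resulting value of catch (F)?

Option 1 (X + 24):
  X = 123 + 24 = 147
  F = 253 − 3·147 = -188
Option 2 (X + 11):
  X = 123 + 11 = 134
  F = 253 − 3·134 = -149
Option 3 (X + 29):
  X = 123 + 29 = 152
  F = 253 − 3·152 = -203
Comparing — Option 1: F=-188, Option 2: F=-149, Option 3: F=-203. Highest is -149 (Option 2).

-149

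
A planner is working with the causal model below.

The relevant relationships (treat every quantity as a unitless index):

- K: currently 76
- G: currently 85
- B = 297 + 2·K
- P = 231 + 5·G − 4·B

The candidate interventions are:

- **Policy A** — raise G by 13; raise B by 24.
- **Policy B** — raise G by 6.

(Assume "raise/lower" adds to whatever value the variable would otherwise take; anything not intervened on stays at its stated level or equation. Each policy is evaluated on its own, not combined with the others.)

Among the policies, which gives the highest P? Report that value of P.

Policy A (G + 13, B + 24):
  K = 76
  G = 85 + 13 = 98
  B = 297 + 2·76 (+24 from intervention) = 473
  P = 231 + 5·98 − 4·473 = -1171
Policy B (G + 6):
  K = 76
  G = 85 + 6 = 91
  B = 297 + 2·76 = 449
  P = 231 + 5·91 − 4·449 = -1110
Comparing — Policy A: P=-1171, Policy B: P=-1110. Highest is -1110 (Policy B).

-1110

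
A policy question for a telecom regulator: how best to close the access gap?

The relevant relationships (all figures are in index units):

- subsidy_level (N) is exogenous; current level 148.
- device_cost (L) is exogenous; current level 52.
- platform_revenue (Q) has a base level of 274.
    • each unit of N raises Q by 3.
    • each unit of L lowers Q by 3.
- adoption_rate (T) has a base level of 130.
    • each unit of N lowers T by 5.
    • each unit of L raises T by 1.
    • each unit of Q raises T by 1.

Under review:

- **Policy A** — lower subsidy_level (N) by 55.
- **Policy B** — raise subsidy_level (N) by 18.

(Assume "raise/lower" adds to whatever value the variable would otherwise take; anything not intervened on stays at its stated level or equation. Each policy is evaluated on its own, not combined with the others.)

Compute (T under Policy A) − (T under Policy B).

146

Policy A (N − 55):
  N = 148 − 55 = 93
  L = 52
  Q = 274 + 3·93 − 3·52 = 397
  T = 130 − 5·93 + 52 + 397 = 114
Policy B (N + 18):
  N = 148 + 18 = 166
  L = 52
  Q = 274 + 3·166 − 3·52 = 616
  T = 130 − 5·166 + 52 + 616 = -32
T: 114 − (-32) = 146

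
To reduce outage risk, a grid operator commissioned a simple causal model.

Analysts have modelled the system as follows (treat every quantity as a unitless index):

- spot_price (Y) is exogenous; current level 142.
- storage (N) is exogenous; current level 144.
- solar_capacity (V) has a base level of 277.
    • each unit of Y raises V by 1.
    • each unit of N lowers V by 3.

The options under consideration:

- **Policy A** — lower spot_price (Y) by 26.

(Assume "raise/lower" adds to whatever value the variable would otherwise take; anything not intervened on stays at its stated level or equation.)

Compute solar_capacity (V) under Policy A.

Policy A (Y − 26):
  Y = 142 − 26 = 116
  N = 144
  V = 277 + 116 − 3·144 = -39

-39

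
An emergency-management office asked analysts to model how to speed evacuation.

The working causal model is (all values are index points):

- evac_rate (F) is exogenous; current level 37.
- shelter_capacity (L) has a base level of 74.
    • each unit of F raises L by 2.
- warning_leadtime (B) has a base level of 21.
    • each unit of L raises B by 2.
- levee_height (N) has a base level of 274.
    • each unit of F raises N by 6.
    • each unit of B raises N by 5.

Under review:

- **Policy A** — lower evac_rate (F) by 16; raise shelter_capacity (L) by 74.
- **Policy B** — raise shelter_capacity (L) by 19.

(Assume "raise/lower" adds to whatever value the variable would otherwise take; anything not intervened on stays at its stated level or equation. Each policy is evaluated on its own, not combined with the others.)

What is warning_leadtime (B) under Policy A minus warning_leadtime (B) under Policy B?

46

Policy A (F − 16, L + 74):
  F = 37 − 16 = 21
  L = 74 + 2·21 (+74 from intervention) = 190
  B = 21 + 2·190 = 401
Policy B (L + 19):
  F = 37
  L = 74 + 2·37 (+19 from intervention) = 167
  B = 21 + 2·167 = 355
B: 401 − 355 = 46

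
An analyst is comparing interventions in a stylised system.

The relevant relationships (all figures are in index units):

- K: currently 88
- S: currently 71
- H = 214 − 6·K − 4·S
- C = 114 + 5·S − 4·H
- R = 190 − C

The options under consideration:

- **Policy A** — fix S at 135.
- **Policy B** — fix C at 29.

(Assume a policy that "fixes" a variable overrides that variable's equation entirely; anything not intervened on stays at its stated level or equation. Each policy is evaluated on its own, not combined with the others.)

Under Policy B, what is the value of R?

161

Policy B (C := 29):
  K = 88
  S = 71
  H = 214 − 6·88 − 4·71 = -598
  C = 29
  R = 190 − 29 = 161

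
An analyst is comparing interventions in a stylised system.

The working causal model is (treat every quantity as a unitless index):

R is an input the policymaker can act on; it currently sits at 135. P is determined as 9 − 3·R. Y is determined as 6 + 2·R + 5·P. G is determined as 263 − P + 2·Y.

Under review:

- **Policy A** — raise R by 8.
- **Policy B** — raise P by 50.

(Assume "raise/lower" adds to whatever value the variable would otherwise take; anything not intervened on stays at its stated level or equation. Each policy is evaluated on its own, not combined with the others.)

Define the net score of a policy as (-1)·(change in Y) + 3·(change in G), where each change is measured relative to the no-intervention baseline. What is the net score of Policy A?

-448

Baseline:
  R = 135
  P = 9 − 3·135 = -396
  Y = 6 + 2·135 + 5·(-396) = -1704
  G = 263 − (-396) + 2·(-1704) = -2749
Policy A (R + 8):
  R = 135 + 8 = 143
  P = 9 − 3·143 = -420
  Y = 6 + 2·143 + 5·(-420) = -1808
  G = 263 − (-420) + 2·(-1808) = -2933
ΔY = -1808 − (-1704) = -104; ΔG = -2933 − (-2749) = -184
Score = (-1)·(-104) + 3·(-184) = -448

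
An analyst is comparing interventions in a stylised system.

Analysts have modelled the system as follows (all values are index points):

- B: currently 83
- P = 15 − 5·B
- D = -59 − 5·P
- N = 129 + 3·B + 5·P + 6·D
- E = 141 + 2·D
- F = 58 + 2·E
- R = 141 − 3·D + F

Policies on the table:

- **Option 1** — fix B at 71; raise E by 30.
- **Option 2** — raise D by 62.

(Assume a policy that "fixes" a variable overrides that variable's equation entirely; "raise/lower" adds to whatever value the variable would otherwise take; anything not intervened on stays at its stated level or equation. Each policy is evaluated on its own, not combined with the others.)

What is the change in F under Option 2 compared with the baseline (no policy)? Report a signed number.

248

Baseline:
  B = 83
  P = 15 − 5·83 = -400
  D = -59 − 5·(-400) = 1941
  E = 141 + 2·1941 = 4023
  F = 58 + 2·4023 = 8104
Option 2 (D + 62):
  B = 83
  P = 15 − 5·83 = -400
  D = -59 − 5·(-400) (+62 from intervention) = 2003
  E = 141 + 2·2003 = 4147
  F = 58 + 2·4147 = 8352
Change in F: 8352 − 8104 = 248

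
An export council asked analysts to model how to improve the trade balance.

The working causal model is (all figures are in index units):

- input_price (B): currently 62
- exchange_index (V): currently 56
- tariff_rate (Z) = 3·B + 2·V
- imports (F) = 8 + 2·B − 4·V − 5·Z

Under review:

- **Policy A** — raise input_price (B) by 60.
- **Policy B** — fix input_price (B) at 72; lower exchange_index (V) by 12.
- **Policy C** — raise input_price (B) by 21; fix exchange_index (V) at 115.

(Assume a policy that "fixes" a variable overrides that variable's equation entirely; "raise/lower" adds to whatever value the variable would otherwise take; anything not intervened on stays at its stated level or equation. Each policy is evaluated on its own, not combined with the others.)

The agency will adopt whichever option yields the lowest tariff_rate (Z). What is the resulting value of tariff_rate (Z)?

Policy A (B + 60):
  B = 62 + 60 = 122
  V = 56
  Z = 0 + 3·122 + 2·56 = 478
Policy B (B := 72, V − 12):
  B = 72
  V = 56 − 12 = 44
  Z = 0 + 3·72 + 2·44 = 304
Policy C (B + 21, V := 115):
  B = 62 + 21 = 83
  V = 115
  Z = 0 + 3·83 + 2·115 = 479
Comparing — Policy A: Z=478, Policy B: Z=304, Policy C: Z=479. Lowest is 304 (Policy B).

304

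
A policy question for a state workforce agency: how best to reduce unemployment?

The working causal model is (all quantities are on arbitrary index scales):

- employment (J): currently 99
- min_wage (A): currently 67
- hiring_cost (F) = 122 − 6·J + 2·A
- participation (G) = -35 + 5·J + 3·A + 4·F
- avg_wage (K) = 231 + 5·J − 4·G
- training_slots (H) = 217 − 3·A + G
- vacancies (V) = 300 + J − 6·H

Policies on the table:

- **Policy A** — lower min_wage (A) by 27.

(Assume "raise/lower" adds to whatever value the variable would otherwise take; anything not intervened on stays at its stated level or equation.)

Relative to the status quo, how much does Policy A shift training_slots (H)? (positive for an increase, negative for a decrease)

Baseline:
  J = 99
  A = 67
  F = 122 − 6·99 + 2·67 = -338
  G = -35 + 5·99 + 3·67 + 4·(-338) = -691
  H = 217 − 3·67 + (-691) = -675
Policy A (A − 27):
  J = 99
  A = 67 − 27 = 40
  F = 122 − 6·99 + 2·40 = -392
  G = -35 + 5·99 + 3·40 + 4·(-392) = -988
  H = 217 − 3·40 + (-988) = -891
Change in H: -891 − (-675) = -216

-216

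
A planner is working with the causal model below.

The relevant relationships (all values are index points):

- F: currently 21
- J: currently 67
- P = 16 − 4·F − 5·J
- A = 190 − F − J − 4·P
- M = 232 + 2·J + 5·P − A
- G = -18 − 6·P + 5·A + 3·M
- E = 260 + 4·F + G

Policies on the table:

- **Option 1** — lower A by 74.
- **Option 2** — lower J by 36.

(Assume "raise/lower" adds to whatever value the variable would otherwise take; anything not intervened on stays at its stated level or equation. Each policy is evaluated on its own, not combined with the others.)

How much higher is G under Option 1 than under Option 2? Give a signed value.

-184

Option 1 (A − 74):
  F = 21
  J = 67
  P = 16 − 4·21 − 5·67 = -403
  A = 190 − 21 − 67 − 4·(-403) (−74 from intervention) = 1640
  M = 232 + 2·67 + 5·(-403) − 1640 = -3289
  G = -18 − 6·(-403) + 5·1640 + 3·(-3289) = 733
Option 2 (J − 36):
  F = 21
  J = 67 − 36 = 31
  P = 16 − 4·21 − 5·31 = -223
  A = 190 − 21 − 31 − 4·(-223) = 1030
  M = 232 + 2·31 + 5·(-223) − 1030 = -1851
  G = -18 − 6·(-223) + 5·1030 + 3·(-1851) = 917
G: 733 − 917 = -184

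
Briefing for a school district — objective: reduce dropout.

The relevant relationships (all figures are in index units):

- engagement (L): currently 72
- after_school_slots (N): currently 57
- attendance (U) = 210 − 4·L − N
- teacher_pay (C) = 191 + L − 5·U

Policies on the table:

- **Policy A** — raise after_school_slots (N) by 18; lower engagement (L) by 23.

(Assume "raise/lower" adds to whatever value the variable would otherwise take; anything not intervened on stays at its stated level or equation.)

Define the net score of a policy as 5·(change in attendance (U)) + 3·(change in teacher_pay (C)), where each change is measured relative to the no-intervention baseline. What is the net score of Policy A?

-809

Baseline:
  L = 72
  N = 57
  U = 210 − 4·72 − 57 = -135
  C = 191 + 72 − 5·(-135) = 938
Policy A (N + 18, L − 23):
  L = 72 − 23 = 49
  N = 57 + 18 = 75
  U = 210 − 4·49 − 75 = -61
  C = 191 + 49 − 5·(-61) = 545
ΔU = -61 − (-135) = 74; ΔC = 545 − 938 = -393
Score = 5·74 + 3·(-393) = -809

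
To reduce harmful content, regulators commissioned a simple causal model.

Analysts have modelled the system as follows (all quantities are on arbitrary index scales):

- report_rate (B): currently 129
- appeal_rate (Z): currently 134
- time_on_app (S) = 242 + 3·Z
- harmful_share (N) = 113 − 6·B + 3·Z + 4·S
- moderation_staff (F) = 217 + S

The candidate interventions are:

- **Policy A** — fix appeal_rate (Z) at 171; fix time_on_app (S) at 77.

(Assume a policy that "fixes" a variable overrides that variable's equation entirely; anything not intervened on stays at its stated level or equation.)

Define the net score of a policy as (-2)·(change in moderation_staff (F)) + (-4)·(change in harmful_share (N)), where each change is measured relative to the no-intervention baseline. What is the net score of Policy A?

Baseline:
  B = 129
  Z = 134
  S = 242 + 3·134 = 644
  N = 113 − 6·129 + 3·134 + 4·644 = 2317
  F = 217 + 644 = 861
Policy A (Z := 171, S := 77):
  B = 129
  Z = 171
  S = 77
  N = 113 − 6·129 + 3·171 + 4·77 = 160
  F = 217 + 77 = 294
ΔF = 294 − 861 = -567; ΔN = 160 − 2317 = -2157
Score = (-2)·(-567) + (-4)·(-2157) = 9762

9762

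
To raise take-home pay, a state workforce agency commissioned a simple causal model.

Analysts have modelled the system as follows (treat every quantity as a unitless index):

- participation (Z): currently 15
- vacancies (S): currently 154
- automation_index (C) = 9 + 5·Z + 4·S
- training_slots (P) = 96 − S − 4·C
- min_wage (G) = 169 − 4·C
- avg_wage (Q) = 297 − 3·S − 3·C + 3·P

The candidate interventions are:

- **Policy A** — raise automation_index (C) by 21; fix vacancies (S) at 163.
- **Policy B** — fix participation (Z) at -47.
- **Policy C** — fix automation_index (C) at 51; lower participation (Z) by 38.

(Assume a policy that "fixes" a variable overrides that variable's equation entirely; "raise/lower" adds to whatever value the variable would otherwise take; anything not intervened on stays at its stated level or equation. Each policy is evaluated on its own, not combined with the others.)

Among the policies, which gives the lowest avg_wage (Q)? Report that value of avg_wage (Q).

Policy A (C + 21, S := 163):
  Z = 15
  S = 163
  C = 9 + 5·15 + 4·163 (+21 from intervention) = 757
  P = 96 − 163 − 4·757 = -3095
  Q = 297 − 3·163 − 3·757 + 3·(-3095) = -11748
Policy B (Z := -47):
  Z = -47
  S = 154
  C = 9 + 5·(-47) + 4·154 = 390
  P = 96 − 154 − 4·390 = -1618
  Q = 297 − 3·154 − 3·390 + 3·(-1618) = -6189
Policy C (C := 51, Z − 38):
  Z = 15 − 38 = -23
  S = 154
  C = 51
  P = 96 − 154 − 4·51 = -262
  Q = 297 − 3·154 − 3·51 + 3·(-262) = -1104
Comparing — Policy A: Q=-11748, Policy B: Q=-6189, Policy C: Q=-1104. Lowest is -11748 (Policy A).

-11748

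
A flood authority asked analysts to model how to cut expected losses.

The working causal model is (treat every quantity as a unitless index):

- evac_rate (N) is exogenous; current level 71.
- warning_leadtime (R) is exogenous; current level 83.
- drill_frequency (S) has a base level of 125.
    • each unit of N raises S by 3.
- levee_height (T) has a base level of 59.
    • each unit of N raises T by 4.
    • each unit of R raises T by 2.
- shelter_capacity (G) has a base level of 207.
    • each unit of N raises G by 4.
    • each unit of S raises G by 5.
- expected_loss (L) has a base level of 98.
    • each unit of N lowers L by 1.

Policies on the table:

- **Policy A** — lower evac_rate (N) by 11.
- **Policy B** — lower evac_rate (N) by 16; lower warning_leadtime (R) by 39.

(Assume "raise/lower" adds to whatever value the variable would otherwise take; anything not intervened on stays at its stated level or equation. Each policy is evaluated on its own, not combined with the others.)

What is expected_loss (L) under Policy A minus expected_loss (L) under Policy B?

Policy A (N − 11):
  N = 71 − 11 = 60
  L = 98 − 60 = 38
Policy B (N − 16, R − 39):
  N = 71 − 16 = 55
  L = 98 − 55 = 43
L: 38 − 43 = -5

-5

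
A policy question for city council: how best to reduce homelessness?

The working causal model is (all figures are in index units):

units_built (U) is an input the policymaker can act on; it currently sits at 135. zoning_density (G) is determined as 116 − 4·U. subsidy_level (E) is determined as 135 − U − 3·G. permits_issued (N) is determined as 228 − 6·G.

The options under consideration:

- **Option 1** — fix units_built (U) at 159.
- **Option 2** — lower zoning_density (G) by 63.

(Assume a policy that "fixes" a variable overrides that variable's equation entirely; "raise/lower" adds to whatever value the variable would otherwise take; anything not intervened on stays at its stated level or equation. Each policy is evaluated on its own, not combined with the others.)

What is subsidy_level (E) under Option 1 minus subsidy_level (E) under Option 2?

75

Option 1 (U := 159):
  U = 159
  G = 116 − 4·159 = -520
  E = 135 − 159 − 3·(-520) = 1536
Option 2 (G − 63):
  U = 135
  G = 116 − 4·135 (−63 from intervention) = -487
  E = 135 − 135 − 3·(-487) = 1461
E: 1536 − 1461 = 75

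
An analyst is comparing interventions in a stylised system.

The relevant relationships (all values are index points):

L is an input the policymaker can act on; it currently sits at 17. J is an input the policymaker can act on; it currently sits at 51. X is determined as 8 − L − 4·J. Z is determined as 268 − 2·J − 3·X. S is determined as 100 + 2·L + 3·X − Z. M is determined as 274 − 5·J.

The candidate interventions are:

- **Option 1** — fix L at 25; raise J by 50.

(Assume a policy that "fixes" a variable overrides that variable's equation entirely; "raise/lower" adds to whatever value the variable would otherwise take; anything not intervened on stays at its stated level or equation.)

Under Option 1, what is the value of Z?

Option 1 (L := 25, J + 50):
  L = 25
  J = 51 + 50 = 101
  X = 8 − 25 − 4·101 = -421
  Z = 268 − 2·101 − 3·(-421) = 1329

1329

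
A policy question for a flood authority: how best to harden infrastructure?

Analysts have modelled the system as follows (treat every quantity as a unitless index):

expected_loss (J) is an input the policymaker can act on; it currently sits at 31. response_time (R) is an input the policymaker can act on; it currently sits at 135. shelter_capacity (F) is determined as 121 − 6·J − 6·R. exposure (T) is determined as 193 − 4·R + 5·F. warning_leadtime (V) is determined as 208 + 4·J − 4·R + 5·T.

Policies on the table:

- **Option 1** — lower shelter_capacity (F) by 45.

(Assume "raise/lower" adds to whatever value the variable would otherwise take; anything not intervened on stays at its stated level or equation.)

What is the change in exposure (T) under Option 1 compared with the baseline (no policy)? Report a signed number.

-225

Baseline:
  J = 31
  R = 135
  F = 121 − 6·31 − 6·135 = -875
  T = 193 − 4·135 + 5·(-875) = -4722
Option 1 (F − 45):
  J = 31
  R = 135
  F = 121 − 6·31 − 6·135 (−45 from intervention) = -920
  T = 193 − 4·135 + 5·(-920) = -4947
Change in T: -4947 − (-4722) = -225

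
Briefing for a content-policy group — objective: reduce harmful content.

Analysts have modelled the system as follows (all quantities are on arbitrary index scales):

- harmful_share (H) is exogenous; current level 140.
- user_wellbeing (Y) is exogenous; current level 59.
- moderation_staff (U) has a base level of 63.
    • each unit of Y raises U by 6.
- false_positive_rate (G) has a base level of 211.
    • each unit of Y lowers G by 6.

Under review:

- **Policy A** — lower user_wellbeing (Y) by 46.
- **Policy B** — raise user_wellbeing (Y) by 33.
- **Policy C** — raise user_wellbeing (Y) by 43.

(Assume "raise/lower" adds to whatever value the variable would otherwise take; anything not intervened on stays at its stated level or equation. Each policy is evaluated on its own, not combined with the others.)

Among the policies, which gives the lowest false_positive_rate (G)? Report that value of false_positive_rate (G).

-401

Policy A (Y − 46):
  Y = 59 − 46 = 13
  G = 211 − 6·13 = 133
Policy B (Y + 33):
  Y = 59 + 33 = 92
  G = 211 − 6·92 = -341
Policy C (Y + 43):
  Y = 59 + 43 = 102
  G = 211 − 6·102 = -401
Comparing — Policy A: G=133, Policy B: G=-341, Policy C: G=-401. Lowest is -401 (Policy C).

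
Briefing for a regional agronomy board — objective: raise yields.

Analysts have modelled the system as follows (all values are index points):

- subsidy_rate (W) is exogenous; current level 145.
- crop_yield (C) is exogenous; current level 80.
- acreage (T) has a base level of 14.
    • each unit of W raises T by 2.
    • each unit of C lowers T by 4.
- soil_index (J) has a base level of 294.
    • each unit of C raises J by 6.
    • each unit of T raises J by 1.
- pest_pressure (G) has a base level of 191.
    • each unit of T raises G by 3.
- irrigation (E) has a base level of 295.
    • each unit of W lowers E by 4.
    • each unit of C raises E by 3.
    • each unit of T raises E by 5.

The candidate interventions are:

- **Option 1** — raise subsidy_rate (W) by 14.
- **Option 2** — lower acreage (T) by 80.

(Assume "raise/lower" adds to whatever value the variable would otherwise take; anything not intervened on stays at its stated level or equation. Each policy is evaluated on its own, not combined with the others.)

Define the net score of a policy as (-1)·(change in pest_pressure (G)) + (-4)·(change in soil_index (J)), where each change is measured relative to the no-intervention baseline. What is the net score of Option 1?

Baseline:
  W = 145
  C = 80
  T = 14 + 2·145 − 4·80 = -16
  J = 294 + 6·80 + (-16) = 758
  G = 191 + 3·(-16) = 143
Option 1 (W + 14):
  W = 145 + 14 = 159
  C = 80
  T = 14 + 2·159 − 4·80 = 12
  J = 294 + 6·80 + 12 = 786
  G = 191 + 3·12 = 227
ΔG = 227 − 143 = 84; ΔJ = 786 − 758 = 28
Score = (-1)·84 + (-4)·28 = -196

-196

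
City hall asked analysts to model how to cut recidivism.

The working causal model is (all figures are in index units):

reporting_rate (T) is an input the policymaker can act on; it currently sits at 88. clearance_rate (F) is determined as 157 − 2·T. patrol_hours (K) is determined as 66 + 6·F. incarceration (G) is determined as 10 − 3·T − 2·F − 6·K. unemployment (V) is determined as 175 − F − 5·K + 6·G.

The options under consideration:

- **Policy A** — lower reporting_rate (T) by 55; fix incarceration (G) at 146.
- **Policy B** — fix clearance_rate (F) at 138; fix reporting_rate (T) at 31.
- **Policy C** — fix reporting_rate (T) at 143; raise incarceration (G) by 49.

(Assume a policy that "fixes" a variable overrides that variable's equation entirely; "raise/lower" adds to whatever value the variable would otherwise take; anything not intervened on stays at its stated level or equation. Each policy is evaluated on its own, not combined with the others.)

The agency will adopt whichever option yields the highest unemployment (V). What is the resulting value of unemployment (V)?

28660

Policy A (T − 55, G := 146):
  T = 88 − 55 = 33
  F = 157 − 2·33 = 91
  K = 66 + 6·91 = 612
  G = 146
  V = 175 − 91 − 5·612 + 6·146 = -2100
Policy B (F := 138, T := 31):
  T = 31
  F = 138
  K = 66 + 6·138 = 894
  G = 10 − 3·31 − 2·138 − 6·894 = -5723
  V = 175 − 138 − 5·894 + 6·(-5723) = -38771
Policy C (T := 143, G + 49):
  T = 143
  F = 157 − 2·143 = -129
  K = 66 + 6·(-129) = -708
  G = 10 − 3·143 − 2·(-129) − 6·(-708) (+49 from intervention) = 4136
  V = 175 − (-129) − 5·(-708) + 6·4136 = 28660
Comparing — Policy A: V=-2100, Policy B: V=-38771, Policy C: V=28660. Highest is 28660 (Policy C).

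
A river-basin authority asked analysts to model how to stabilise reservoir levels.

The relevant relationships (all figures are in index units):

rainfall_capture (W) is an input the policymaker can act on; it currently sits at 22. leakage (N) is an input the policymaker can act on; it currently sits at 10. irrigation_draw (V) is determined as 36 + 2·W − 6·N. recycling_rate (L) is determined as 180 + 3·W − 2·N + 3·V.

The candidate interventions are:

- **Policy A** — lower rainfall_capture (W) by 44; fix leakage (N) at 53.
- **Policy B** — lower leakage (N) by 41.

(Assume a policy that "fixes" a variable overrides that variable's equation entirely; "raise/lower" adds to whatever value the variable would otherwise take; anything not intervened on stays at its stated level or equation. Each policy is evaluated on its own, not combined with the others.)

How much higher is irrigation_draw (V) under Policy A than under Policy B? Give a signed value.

-592

Policy A (W − 44, N := 53):
  W = 22 − 44 = -22
  N = 53
  V = 36 + 2·(-22) − 6·53 = -326
Policy B (N − 41):
  W = 22
  N = 10 − 41 = -31
  V = 36 + 2·22 − 6·(-31) = 266
V: -326 − 266 = -592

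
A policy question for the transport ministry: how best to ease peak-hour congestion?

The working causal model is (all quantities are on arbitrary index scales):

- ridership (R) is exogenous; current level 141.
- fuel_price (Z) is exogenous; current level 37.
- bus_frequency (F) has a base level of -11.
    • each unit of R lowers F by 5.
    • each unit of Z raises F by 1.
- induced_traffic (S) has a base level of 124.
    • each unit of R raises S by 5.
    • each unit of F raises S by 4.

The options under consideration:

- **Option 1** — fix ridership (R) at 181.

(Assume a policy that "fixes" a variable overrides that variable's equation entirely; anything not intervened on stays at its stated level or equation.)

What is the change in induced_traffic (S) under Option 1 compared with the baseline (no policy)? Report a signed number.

-600

Baseline:
  R = 141
  Z = 37
  F = -11 − 5·141 + 37 = -679
  S = 124 + 5·141 + 4·(-679) = -1887
Option 1 (R := 181):
  R = 181
  Z = 37
  F = -11 − 5·181 + 37 = -879
  S = 124 + 5·181 + 4·(-879) = -2487
Change in S: -2487 − (-1887) = -600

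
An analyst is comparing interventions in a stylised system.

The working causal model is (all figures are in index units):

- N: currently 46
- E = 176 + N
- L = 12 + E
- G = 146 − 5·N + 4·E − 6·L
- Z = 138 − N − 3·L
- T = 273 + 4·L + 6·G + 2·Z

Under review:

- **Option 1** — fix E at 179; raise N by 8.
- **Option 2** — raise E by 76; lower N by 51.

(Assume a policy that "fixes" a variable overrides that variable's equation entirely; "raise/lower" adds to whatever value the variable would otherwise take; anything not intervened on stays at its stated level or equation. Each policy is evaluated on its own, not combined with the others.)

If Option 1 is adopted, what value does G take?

-554

Option 1 (E := 179, N + 8):
  N = 46 + 8 = 54
  E = 179
  L = 12 + 179 = 191
  G = 146 − 5·54 + 4·179 − 6·191 = -554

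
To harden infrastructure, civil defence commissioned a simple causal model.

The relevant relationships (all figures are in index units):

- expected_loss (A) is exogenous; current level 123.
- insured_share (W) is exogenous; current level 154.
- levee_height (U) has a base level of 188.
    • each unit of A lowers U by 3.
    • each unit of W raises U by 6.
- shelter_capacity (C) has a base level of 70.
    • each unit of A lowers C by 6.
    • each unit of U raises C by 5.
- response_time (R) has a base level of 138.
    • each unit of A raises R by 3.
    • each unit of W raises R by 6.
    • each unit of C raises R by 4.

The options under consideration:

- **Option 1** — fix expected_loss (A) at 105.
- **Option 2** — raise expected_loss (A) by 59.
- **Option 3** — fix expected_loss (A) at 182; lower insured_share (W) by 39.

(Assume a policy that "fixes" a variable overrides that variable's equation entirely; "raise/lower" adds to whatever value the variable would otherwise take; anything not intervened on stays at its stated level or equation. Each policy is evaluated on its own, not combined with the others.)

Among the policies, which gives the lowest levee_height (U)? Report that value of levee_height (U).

Option 1 (A := 105):
  A = 105
  W = 154
  U = 188 − 3·105 + 6·154 = 797
Option 2 (A + 59):
  A = 123 + 59 = 182
  W = 154
  U = 188 − 3·182 + 6·154 = 566
Option 3 (A := 182, W − 39):
  A = 182
  W = 154 − 39 = 115
  U = 188 − 3·182 + 6·115 = 332
Comparing — Option 1: U=797, Option 2: U=566, Option 3: U=332. Lowest is 332 (Option 3).

332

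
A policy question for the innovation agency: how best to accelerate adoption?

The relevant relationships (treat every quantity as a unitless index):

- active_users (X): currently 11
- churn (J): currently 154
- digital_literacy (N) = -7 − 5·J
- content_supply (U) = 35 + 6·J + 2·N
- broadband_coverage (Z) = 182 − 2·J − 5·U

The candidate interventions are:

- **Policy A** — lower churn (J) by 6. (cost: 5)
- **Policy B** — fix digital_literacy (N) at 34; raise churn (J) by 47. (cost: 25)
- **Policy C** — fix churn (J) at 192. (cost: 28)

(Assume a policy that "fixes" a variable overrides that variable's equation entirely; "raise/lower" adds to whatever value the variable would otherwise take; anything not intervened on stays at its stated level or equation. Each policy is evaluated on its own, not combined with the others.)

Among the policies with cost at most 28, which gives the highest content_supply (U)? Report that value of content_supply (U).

1309

Policy A (J − 6):
  J = 154 − 6 = 148
  N = -7 − 5·148 = -747
  U = 35 + 6·148 + 2·(-747) = -571
Policy B (N := 34, J + 47):
  J = 154 + 47 = 201
  N = 34
  U = 35 + 6·201 + 2·34 = 1309
Policy C (J := 192):
  J = 192
  N = -7 − 5·192 = -967
  U = 35 + 6·192 + 2·(-967) = -747
Comparing — Policy A: U=-571, Policy B: U=1309, Policy C: U=-747. Highest is 1309 (Policy B).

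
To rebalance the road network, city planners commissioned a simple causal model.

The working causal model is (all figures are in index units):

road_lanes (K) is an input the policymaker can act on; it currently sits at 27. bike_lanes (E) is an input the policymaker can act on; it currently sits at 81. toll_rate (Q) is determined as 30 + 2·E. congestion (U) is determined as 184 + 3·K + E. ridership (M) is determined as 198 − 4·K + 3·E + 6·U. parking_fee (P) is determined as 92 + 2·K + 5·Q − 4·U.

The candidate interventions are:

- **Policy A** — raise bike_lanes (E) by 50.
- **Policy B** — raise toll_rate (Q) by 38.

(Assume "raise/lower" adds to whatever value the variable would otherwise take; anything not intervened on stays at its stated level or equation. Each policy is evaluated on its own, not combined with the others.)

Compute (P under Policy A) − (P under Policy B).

110

Policy A (E + 50):
  K = 27
  E = 81 + 50 = 131
  Q = 30 + 2·131 = 292
  U = 184 + 3·27 + 131 = 396
  P = 92 + 2·27 + 5·292 − 4·396 = 22
Policy B (Q + 38):
  K = 27
  E = 81
  Q = 30 + 2·81 (+38 from intervention) = 230
  U = 184 + 3·27 + 81 = 346
  P = 92 + 2·27 + 5·230 − 4·346 = -88
P: 22 − (-88) = 110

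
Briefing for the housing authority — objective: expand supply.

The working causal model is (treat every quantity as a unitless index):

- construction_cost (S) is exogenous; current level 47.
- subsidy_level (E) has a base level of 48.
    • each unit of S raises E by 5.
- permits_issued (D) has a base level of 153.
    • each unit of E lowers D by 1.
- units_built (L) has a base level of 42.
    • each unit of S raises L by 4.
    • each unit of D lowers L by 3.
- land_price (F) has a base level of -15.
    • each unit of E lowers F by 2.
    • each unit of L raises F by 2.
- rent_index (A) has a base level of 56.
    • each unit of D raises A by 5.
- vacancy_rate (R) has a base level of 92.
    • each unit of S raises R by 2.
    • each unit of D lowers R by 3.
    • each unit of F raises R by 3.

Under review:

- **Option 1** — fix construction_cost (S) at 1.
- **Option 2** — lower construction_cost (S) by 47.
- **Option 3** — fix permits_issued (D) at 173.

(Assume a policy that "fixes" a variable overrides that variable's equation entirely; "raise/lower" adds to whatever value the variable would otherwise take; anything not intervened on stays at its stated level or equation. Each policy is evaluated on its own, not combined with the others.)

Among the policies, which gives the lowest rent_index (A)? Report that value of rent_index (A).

Option 1 (S := 1):
  S = 1
  E = 48 + 5·1 = 53
  D = 153 − 53 = 100
  A = 56 + 5·100 = 556
Option 2 (S − 47):
  S = 47 − 47 = 0
  E = 48 + 5·0 = 48
  D = 153 − 48 = 105
  A = 56 + 5·105 = 581
Option 3 (D := 173):
  S = 47
  E = 48 + 5·47 = 283
  D = 173
  A = 56 + 5·173 = 921
Comparing — Option 1: A=556, Option 2: A=581, Option 3: A=921. Lowest is 556 (Option 1).

556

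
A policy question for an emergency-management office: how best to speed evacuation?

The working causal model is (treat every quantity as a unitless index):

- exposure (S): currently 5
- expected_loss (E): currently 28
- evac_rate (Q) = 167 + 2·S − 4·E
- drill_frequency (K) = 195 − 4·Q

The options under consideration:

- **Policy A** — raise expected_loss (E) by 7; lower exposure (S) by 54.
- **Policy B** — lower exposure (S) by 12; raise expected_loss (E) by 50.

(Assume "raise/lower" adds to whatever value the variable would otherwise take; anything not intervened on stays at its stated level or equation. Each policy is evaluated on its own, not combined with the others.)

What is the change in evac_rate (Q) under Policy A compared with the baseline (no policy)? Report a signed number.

Baseline:
  S = 5
  E = 28
  Q = 167 + 2·5 − 4·28 = 65
Policy A (E + 7, S − 54):
  S = 5 − 54 = -49
  E = 28 + 7 = 35
  Q = 167 + 2·(-49) − 4·35 = -71
Change in Q: -71 − 65 = -136

-136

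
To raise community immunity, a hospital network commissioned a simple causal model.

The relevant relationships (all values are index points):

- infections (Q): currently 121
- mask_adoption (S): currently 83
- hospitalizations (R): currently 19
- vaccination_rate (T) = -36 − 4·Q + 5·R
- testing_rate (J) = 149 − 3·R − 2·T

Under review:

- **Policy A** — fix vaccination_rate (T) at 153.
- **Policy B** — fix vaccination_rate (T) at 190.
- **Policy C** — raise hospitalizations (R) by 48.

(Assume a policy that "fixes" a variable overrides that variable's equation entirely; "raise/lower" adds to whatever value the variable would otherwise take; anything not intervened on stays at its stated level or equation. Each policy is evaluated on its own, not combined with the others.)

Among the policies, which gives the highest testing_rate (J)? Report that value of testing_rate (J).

318

Policy A (T := 153):
  Q = 121
  R = 19
  T = 153
  J = 149 − 3·19 − 2·153 = -214
Policy B (T := 190):
  Q = 121
  R = 19
  T = 190
  J = 149 − 3·19 − 2·190 = -288
Policy C (R + 48):
  Q = 121
  R = 19 + 48 = 67
  T = -36 − 4·121 + 5·67 = -185
  J = 149 − 3·67 − 2·(-185) = 318
Comparing — Policy A: J=-214, Policy B: J=-288, Policy C: J=318. Highest is 318 (Policy C).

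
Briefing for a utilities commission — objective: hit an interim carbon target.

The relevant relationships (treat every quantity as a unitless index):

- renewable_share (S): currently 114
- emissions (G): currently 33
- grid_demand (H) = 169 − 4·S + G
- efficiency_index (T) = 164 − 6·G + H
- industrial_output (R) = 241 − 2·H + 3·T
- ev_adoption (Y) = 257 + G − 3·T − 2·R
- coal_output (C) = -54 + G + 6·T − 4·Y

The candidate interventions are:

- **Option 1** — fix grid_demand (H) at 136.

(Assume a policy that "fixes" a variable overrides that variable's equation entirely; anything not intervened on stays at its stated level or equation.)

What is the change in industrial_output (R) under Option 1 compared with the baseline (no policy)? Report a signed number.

390

Baseline:
  S = 114
  G = 33
  H = 169 − 4·114 + 33 = -254
  T = 164 − 6·33 + (-254) = -288
  R = 241 − 2·(-254) + 3·(-288) = -115
Option 1 (H := 136):
  S = 114
  G = 33
  H = 136
  T = 164 − 6·33 + 136 = 102
  R = 241 − 2·136 + 3·102 = 275
Change in R: 275 − (-115) = 390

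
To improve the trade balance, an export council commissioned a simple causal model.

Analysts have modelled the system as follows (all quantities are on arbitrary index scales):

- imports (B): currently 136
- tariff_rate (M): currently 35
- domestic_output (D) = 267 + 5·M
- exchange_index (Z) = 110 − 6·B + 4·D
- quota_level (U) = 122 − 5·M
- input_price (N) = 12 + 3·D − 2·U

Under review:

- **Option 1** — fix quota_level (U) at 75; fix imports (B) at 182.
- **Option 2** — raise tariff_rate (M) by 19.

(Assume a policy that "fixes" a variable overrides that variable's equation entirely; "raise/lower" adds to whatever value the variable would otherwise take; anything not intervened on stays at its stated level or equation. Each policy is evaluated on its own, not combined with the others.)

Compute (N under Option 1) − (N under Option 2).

-731

Option 1 (U := 75, B := 182):
  M = 35
  D = 267 + 5·35 = 442
  U = 75
  N = 12 + 3·442 − 2·75 = 1188
Option 2 (M + 19):
  M = 35 + 19 = 54
  D = 267 + 5·54 = 537
  U = 122 − 5·54 = -148
  N = 12 + 3·537 − 2·(-148) = 1919
N: 1188 − 1919 = -731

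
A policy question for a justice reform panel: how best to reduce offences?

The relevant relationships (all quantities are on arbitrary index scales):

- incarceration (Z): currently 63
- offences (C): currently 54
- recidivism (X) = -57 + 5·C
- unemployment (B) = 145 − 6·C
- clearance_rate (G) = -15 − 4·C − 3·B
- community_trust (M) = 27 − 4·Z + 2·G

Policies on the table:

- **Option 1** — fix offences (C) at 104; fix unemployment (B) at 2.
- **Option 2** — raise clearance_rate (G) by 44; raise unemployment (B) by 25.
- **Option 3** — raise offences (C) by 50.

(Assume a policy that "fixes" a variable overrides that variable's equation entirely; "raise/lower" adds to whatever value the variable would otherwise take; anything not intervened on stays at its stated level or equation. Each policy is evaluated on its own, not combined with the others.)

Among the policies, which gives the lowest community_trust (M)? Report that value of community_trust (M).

Option 1 (C := 104, B := 2):
  Z = 63
  C = 104
  B = 2
  G = -15 − 4·104 − 3·2 = -437
  M = 27 − 4·63 + 2·(-437) = -1099
Option 2 (G + 44, B + 25):
  Z = 63
  C = 54
  B = 145 − 6·54 (+25 from intervention) = -154
  G = -15 − 4·54 − 3·(-154) (+44 from intervention) = 275
  M = 27 − 4·63 + 2·275 = 325
Option 3 (C + 50):
  Z = 63
  C = 54 + 50 = 104
  B = 145 − 6·104 = -479
  G = -15 − 4·104 − 3·(-479) = 1006
  M = 27 − 4·63 + 2·1006 = 1787
Comparing — Option 1: M=-1099, Option 2: M=325, Option 3: M=1787. Lowest is -1099 (Option 1).

-1099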